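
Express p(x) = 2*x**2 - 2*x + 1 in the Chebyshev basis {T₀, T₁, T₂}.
(2)T₀ + (-2)T₁ + T₂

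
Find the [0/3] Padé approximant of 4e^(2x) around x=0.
4/(-4*x**3/3 + 2*x**2 - 2*x + 1)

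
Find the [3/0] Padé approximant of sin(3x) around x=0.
-9*x**3/2 + 3*x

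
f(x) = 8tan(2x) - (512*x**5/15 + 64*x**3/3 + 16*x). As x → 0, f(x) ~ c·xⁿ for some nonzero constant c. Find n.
7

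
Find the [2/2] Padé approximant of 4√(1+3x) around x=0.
(45*x**2/4 + 15*x + 4)/(9*x**2/16 + 9*x/4 + 1)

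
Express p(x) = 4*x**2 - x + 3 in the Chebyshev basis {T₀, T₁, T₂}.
(5)T₀ - T₁ + (2)T₂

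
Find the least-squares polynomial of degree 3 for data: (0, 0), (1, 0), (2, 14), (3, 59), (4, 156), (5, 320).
2/63 + (-166/189)x + (-139/63)x² + (82/27)x³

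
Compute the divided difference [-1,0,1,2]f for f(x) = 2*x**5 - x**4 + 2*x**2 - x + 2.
8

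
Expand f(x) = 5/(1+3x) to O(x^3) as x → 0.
5 - 15*x + 45*x**2 + O(x**3)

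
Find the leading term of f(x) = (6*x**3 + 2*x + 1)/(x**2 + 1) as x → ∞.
6*x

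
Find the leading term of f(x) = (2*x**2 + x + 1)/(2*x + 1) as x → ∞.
x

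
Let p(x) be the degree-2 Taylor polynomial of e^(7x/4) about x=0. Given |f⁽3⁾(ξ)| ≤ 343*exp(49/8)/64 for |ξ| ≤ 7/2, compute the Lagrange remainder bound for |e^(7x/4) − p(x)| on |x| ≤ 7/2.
117649*exp(49/8)/3072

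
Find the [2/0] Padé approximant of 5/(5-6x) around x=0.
36*x**2/25 + 6*x/5 + 1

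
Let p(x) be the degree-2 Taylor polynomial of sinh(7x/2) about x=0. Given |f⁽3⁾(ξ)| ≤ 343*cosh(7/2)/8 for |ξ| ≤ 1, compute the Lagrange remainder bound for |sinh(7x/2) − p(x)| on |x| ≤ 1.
343*cosh(7/2)/48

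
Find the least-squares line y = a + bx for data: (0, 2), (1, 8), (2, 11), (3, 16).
a = 5/2, b = 9/2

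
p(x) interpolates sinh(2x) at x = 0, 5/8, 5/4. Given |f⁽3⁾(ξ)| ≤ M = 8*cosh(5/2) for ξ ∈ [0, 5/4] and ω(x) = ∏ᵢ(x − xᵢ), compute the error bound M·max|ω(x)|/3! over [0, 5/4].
125*sqrt(3)*cosh(5/2)/1728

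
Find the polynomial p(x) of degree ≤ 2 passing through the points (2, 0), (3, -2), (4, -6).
-x**2 + 3*x - 2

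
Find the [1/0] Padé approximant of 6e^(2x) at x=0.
12*x + 6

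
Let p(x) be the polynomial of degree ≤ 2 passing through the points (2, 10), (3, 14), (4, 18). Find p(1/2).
4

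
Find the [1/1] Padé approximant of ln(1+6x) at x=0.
6*x/(3*x + 1)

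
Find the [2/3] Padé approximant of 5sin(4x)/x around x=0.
(20 - 112*x**2/3)/(4*x**2/5 + 1)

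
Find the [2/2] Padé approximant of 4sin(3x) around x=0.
12*x/(3*x**2/2 + 1)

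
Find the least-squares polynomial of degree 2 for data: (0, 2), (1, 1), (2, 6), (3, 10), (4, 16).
51/35 + (-1/70)x + (13/14)x²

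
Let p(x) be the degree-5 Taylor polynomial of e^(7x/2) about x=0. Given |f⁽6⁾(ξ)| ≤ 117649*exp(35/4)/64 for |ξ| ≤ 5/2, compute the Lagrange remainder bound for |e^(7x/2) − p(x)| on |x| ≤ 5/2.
367653125*exp(35/4)/589824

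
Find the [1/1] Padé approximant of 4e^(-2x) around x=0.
(4 - 4*x)/(x + 1)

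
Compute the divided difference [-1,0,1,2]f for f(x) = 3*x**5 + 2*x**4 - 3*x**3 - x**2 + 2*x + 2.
16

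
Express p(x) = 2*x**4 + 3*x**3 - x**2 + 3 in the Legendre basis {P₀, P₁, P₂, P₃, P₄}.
(46/15)P₀ + (9/5)P₁ + (10/21)P₂ + (6/5)P₃ + (16/35)P₄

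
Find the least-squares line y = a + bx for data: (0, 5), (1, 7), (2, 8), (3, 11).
a = 49/10, b = 19/10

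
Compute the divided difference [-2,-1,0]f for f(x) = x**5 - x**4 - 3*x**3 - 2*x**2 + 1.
-15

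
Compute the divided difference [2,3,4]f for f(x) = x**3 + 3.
9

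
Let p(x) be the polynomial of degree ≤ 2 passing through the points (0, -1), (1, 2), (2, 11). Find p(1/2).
-1/4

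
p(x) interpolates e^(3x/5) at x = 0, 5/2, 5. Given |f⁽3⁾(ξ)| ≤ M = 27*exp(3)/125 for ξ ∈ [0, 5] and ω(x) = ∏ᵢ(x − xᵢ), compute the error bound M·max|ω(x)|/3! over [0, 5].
sqrt(3)*exp(3)/8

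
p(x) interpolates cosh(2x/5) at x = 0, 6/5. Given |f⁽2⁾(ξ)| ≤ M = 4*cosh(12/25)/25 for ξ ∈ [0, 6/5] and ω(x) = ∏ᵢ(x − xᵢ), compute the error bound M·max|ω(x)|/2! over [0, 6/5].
18*cosh(12/25)/625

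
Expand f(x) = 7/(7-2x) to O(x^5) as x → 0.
1 + 2*x/7 + 4*x**2/49 + 8*x**3/343 + 16*x**4/2401 + O(x**5)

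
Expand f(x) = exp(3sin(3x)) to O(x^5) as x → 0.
1 + 9*x + 81*x**2/2 + 108*x**3 + 1215*x**4/8 + O(x**5)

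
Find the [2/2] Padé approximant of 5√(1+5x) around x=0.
(625*x**2/16 + 125*x/4 + 5)/(25*x**2/16 + 15*x/4 + 1)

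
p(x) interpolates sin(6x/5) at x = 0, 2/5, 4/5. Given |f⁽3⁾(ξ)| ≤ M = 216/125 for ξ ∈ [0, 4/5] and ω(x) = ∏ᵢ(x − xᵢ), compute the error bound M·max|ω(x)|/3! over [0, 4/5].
64*sqrt(3)/15625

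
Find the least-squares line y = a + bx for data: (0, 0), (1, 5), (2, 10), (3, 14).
a = 1/5, b = 47/10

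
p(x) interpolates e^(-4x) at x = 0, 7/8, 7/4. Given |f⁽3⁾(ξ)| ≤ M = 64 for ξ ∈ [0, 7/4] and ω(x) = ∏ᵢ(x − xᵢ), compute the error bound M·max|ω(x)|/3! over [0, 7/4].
343*sqrt(3)/216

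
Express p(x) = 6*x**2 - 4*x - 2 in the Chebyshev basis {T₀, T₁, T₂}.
T₀ + (-4)T₁ + (3)T₂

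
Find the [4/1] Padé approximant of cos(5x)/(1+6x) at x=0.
(625*x**4/24 - 25*x**2/2 + 1)/(6*x + 1)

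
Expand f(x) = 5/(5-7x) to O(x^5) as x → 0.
1 + 7*x/5 + 49*x**2/25 + 343*x**3/125 + 2401*x**4/625 + O(x**5)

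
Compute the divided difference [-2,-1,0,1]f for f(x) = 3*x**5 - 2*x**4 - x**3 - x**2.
18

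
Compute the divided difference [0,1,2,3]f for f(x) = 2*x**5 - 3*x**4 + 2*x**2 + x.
32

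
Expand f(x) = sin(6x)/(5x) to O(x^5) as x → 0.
6/5 - 36*x**2/5 + 324*x**4/25 + O(x**5)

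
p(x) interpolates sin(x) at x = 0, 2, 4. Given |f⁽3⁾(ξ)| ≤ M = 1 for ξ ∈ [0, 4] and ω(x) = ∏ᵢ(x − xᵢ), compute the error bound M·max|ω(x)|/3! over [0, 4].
8*sqrt(3)/27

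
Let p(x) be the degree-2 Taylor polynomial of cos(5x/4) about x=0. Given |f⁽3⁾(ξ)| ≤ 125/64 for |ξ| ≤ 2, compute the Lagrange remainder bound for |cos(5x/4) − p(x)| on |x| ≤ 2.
125/48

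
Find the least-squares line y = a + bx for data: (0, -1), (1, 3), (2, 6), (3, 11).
a = -11/10, b = 39/10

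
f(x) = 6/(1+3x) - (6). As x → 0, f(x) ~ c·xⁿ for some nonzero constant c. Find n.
1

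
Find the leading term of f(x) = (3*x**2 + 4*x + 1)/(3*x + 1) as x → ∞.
x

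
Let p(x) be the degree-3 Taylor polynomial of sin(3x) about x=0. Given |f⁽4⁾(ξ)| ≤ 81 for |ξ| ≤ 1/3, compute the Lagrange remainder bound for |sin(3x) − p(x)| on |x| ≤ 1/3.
1/24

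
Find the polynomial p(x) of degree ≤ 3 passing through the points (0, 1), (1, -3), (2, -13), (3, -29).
-3*x**2 - x + 1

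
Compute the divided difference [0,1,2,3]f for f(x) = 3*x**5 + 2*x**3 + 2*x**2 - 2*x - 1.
77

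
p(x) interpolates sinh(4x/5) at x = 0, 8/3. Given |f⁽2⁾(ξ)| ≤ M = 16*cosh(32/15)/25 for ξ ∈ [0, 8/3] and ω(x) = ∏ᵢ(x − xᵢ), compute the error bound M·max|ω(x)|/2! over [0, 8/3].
128*cosh(32/15)/225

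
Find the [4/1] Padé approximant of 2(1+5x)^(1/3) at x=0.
(1250*x**4/243 - 400*x**3/81 + 20*x**2/3 + 32*x/3 + 2)/(11*x/3 + 1)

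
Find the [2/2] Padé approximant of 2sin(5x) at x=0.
10*x/(25*x**2/6 + 1)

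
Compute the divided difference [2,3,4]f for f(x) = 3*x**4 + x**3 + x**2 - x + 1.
175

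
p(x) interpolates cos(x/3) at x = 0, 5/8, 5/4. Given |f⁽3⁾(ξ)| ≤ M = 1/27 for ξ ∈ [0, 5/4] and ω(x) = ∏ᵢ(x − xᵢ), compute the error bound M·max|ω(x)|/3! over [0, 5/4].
125*sqrt(3)/373248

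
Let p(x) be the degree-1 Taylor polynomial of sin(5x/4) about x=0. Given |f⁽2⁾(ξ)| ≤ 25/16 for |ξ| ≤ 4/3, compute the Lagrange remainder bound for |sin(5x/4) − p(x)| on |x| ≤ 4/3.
25/18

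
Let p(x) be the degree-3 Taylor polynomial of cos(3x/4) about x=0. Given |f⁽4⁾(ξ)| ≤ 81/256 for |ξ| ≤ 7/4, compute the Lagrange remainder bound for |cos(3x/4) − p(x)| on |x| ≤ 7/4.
64827/524288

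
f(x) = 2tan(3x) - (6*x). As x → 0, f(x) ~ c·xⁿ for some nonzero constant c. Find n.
3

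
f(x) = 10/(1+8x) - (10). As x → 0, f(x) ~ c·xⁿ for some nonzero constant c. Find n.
1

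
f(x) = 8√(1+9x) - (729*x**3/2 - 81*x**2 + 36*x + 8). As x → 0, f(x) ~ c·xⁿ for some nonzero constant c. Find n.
4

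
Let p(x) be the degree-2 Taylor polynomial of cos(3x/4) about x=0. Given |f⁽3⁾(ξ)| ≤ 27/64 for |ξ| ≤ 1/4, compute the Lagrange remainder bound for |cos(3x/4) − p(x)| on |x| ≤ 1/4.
9/8192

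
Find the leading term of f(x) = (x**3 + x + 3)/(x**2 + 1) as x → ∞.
x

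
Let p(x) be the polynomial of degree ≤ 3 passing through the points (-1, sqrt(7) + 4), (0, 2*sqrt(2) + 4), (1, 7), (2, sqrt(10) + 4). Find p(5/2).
-41/16 - 5*sqrt(7)/16 + 21*sqrt(2)/8 + 35*sqrt(10)/16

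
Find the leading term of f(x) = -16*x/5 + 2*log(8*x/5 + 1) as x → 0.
-64*x**2/25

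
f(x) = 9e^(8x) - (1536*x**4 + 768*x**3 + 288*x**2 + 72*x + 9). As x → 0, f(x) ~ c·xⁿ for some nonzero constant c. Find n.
5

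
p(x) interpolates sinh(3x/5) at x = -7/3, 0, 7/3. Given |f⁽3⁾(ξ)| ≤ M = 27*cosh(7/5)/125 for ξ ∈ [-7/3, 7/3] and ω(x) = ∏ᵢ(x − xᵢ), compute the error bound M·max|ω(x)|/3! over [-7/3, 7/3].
343*sqrt(3)*cosh(7/5)/3375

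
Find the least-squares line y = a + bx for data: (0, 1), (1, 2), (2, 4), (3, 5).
a = 9/10, b = 7/5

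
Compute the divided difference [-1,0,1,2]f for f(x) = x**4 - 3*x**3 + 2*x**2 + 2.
-1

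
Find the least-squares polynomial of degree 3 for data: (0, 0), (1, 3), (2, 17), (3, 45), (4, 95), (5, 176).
-29/126 + (203/108)x + (233/252)x² + (31/27)x³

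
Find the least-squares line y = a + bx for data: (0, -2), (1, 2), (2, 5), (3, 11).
a = -23/10, b = 21/5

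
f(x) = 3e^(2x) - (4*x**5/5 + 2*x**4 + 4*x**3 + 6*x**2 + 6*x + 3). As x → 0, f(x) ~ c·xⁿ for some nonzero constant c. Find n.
6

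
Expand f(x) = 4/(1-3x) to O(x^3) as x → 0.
4 + 12*x + 36*x**2 + O(x**3)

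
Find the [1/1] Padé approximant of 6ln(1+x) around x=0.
6*x/(x/2 + 1)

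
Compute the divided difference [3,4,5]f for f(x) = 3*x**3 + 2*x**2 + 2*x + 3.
38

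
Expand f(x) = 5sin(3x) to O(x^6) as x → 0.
15*x - 45*x**3/2 + 81*x**5/8 + O(x**6)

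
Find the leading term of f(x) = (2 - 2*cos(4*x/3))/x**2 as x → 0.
16/9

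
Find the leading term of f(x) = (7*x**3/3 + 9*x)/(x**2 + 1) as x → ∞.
7*x/3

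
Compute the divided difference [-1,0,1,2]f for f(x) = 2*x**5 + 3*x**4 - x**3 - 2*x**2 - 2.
15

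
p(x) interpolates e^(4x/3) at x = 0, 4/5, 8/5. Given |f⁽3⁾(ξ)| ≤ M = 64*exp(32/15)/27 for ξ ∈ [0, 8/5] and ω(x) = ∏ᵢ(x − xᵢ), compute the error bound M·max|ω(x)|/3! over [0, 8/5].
4096*sqrt(3)*exp(32/15)/91125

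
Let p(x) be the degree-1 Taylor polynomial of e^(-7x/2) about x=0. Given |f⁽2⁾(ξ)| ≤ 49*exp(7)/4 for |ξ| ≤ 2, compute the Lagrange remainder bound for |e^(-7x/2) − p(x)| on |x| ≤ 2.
49*exp(7)/2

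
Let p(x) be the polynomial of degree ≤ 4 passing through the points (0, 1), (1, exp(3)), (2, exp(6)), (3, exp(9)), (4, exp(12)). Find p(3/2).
-5*exp(9)/32 - 5/128 + 15*exp(3)/32 + 45*exp(6)/64 + 3*exp(12)/128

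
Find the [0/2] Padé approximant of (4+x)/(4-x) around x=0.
1/(x**2/8 - x/2 + 1)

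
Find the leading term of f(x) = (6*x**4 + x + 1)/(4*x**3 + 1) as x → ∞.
3*x/2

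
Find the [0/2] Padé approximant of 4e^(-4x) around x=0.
4/(8*x**2 + 4*x + 1)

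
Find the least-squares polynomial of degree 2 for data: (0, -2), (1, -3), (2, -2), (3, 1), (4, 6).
-2 + (-2)x + x²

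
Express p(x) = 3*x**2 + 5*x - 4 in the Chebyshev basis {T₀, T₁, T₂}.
(-5/2)T₀ + (5)T₁ + (3/2)T₂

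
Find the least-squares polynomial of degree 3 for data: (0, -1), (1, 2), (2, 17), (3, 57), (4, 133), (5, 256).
-58/63 + (43/378)x + (79/126)x² + (52/27)x³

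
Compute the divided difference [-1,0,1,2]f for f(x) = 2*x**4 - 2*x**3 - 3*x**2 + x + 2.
2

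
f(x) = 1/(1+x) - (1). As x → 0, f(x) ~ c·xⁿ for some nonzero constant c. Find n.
1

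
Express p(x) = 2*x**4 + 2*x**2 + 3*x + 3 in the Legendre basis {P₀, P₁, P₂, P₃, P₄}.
(61/15)P₀ + (3)P₁ + (52/21)P₂ + (16/35)P₄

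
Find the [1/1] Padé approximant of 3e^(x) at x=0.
(3*x/2 + 3)/(1 - x/2)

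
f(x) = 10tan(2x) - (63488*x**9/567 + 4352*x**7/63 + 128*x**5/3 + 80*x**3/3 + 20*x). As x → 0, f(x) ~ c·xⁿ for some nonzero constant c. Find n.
11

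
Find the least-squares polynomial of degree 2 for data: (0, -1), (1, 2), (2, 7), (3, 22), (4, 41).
-3/5 + (-8/5)x + (3)x²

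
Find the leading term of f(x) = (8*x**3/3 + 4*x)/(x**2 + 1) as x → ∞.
8*x/3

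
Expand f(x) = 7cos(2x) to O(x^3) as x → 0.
7 - 14*x**2 + O(x**3)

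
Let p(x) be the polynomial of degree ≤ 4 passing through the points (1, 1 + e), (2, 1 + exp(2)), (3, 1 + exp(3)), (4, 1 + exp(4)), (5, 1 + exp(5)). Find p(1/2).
-45*exp(4)/32 - 105*exp(2)/32 + 1 + 315*e/128 + 35*exp(5)/128 + 189*exp(3)/64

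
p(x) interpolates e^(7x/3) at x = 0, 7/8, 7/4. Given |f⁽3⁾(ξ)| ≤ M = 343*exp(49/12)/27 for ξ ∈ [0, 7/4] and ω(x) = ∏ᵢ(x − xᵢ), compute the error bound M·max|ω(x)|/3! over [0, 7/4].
117649*sqrt(3)*exp(49/12)/373248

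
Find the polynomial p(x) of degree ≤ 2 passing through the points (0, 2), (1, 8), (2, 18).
2*x**2 + 4*x + 2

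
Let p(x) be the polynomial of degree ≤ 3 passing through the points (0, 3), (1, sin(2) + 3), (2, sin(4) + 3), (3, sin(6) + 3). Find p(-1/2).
-35*sin(2)/16 + 21*sin(4)/16 - 5*sin(6)/16 + 3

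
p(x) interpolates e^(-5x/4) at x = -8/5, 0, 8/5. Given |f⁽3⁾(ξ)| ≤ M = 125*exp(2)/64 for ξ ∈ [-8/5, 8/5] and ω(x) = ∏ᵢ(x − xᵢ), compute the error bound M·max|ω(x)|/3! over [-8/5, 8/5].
8*sqrt(3)*exp(2)/27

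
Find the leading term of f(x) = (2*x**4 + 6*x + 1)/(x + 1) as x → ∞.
2*x**3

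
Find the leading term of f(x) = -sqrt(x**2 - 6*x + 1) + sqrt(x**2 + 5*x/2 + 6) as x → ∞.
17/4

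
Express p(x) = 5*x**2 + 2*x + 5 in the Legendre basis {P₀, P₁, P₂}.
(20/3)P₀ + (2)P₁ + (10/3)P₂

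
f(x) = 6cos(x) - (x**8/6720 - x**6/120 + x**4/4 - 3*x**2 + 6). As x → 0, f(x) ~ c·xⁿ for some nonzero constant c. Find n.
10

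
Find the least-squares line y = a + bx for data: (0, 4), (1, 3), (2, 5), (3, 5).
a = 7/2, b = 1/2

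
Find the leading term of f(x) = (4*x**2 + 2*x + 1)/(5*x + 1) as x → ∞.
4*x/5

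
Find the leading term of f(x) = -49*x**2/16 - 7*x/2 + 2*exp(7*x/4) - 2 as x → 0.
343*x**3/192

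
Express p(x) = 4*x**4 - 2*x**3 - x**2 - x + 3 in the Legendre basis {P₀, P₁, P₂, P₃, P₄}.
(52/15)P₀ + (-11/5)P₁ + (34/21)P₂ + (-4/5)P₃ + (32/35)P₄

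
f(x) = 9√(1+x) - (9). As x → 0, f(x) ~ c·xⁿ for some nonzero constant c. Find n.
1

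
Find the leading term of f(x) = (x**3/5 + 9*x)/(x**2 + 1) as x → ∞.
x/5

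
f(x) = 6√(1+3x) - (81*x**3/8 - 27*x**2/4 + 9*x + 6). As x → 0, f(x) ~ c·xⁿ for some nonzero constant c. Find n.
4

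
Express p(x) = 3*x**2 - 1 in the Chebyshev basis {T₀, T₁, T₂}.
(1/2)T₀ + (3/2)T₂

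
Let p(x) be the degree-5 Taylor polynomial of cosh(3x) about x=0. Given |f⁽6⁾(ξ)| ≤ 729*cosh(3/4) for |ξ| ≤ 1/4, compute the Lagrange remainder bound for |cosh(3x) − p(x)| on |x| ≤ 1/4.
81*cosh(3/4)/327680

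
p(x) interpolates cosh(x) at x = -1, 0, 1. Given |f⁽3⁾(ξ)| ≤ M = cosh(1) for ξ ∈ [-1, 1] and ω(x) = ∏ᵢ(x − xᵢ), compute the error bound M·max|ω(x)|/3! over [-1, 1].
sqrt(3)*cosh(1)/27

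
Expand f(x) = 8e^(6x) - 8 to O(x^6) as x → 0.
48*x + 144*x**2 + 288*x**3 + 432*x**4 + 2592*x**5/5 + O(x**6)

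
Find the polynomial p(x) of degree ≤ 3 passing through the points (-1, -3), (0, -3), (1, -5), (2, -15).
-x**3 - x**2 - 3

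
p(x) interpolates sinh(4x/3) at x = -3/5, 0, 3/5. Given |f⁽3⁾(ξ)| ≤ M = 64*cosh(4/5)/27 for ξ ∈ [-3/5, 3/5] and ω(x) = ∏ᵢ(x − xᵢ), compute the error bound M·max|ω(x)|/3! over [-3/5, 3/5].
64*sqrt(3)*cosh(4/5)/3375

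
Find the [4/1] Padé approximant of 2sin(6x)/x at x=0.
648*x**4/5 - 72*x**2 + 12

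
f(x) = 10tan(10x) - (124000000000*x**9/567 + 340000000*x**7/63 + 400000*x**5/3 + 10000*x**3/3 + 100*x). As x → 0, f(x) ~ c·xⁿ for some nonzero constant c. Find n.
11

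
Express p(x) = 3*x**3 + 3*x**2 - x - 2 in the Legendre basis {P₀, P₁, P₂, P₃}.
-P₀ + (4/5)P₁ + (2)P₂ + (6/5)P₃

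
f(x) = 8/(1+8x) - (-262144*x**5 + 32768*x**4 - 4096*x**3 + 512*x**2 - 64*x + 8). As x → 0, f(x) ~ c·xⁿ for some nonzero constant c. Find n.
6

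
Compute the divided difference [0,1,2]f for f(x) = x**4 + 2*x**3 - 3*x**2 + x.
10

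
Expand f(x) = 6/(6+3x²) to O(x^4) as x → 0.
1 - x**2/2 + O(x**4)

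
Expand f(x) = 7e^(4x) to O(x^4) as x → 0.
7 + 28*x + 56*x**2 + 224*x**3/3 + O(x**4)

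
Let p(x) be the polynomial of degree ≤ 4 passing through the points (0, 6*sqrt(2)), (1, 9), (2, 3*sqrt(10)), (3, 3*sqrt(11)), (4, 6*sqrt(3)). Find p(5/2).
-45/32 - 15*sqrt(3)/64 + 9*sqrt(2)/64 + 45*sqrt(11)/32 + 135*sqrt(10)/64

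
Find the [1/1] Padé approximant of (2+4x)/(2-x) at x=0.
(2*x + 1)/(1 - x/2)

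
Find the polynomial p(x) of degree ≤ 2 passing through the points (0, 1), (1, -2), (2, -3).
x**2 - 4*x + 1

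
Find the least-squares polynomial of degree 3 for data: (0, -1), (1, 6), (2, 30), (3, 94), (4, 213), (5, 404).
-47/63 + (737/378)x + (125/126)x² + (80/27)x³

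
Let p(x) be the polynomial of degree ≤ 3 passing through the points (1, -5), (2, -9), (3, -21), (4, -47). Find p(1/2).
-33/8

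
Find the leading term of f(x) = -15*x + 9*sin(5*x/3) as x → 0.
-125*x**3/18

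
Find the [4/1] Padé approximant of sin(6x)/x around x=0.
324*x**4/5 - 36*x**2 + 6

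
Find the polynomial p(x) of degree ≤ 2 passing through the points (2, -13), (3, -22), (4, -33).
-x**2 - 4*x - 1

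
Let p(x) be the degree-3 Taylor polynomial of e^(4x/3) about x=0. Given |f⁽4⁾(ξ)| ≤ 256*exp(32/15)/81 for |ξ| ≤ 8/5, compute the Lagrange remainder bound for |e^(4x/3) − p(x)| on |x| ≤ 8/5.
131072*exp(32/15)/151875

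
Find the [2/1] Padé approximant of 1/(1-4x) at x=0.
1/(1 - 4*x)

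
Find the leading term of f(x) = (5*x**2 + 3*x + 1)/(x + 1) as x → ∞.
5*x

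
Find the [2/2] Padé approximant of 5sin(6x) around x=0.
30*x/(6*x**2 + 1)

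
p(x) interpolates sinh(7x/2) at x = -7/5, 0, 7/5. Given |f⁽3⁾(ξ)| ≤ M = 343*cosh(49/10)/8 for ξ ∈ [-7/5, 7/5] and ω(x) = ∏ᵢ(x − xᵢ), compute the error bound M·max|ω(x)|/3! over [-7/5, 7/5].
117649*sqrt(3)*cosh(49/10)/27000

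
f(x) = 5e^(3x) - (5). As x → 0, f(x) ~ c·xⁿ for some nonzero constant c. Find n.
1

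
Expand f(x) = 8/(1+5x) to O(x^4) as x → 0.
8 - 40*x + 200*x**2 - 1000*x**3 + O(x**4)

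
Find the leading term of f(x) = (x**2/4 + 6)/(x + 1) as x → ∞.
x/4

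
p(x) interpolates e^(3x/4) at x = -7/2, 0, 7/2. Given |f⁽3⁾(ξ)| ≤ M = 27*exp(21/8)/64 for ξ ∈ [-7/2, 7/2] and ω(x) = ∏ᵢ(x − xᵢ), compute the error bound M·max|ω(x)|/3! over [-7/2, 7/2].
343*sqrt(3)*exp(21/8)/512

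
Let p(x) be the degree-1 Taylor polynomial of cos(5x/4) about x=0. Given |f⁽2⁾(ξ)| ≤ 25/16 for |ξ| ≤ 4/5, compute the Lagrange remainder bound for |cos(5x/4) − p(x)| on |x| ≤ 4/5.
1/2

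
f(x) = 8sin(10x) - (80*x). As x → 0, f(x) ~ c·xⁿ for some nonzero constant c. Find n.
3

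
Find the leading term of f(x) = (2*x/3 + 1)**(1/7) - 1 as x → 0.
2*x/21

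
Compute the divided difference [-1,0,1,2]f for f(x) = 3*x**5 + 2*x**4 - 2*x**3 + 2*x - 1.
17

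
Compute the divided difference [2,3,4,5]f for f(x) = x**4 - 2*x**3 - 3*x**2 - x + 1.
12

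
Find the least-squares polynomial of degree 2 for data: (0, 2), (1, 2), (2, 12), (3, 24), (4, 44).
8/5 + (-7/5)x + (3)x²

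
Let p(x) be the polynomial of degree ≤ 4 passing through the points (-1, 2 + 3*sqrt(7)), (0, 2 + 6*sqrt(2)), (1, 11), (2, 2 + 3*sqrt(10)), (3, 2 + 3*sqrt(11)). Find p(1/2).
-15*sqrt(10)/32 - 15*sqrt(7)/128 + 9*sqrt(11)/128 + 45*sqrt(2)/16 + 533/64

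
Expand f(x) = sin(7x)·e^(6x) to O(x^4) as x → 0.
7*x + 42*x**2 + 413*x**3/6 + O(x**4)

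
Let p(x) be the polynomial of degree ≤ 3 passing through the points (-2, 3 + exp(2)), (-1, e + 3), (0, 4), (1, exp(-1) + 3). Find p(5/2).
(e*(-35*exp(2) - 141 + 135*e) + 105)*exp(-1)/16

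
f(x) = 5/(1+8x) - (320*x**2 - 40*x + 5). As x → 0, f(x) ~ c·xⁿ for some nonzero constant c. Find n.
3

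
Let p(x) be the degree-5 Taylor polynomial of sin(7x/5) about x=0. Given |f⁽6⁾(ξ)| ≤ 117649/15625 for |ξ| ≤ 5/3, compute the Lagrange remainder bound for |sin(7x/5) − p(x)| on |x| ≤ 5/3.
117649/524880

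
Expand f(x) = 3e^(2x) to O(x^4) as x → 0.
3 + 6*x + 6*x**2 + 4*x**3 + O(x**4)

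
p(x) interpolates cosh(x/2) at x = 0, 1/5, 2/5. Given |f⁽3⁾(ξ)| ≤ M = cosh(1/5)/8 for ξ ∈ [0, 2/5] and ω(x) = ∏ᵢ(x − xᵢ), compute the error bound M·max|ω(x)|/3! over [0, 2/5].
sqrt(3)*cosh(1/5)/27000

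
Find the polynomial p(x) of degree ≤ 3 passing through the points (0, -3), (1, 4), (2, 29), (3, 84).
2*x**3 + 3*x**2 + 2*x - 3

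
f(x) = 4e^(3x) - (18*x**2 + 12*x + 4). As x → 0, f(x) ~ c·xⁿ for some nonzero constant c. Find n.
3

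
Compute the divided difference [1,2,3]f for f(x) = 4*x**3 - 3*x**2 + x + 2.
21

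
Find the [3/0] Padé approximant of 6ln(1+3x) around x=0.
9*x*(6*x**2 - 3*x + 2)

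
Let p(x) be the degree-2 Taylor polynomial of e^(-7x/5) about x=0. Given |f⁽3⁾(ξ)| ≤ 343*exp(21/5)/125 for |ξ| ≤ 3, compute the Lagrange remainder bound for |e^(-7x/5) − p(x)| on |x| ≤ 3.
3087*exp(21/5)/250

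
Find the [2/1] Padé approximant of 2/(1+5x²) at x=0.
2 - 10*x**2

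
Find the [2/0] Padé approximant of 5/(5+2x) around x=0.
4*x**2/25 - 2*x/5 + 1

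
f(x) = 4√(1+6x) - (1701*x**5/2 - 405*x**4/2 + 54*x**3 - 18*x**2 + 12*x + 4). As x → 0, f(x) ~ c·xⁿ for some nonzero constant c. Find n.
6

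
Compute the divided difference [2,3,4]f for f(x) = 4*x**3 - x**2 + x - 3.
35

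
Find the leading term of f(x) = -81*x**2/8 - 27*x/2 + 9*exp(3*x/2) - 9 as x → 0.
81*x**3/16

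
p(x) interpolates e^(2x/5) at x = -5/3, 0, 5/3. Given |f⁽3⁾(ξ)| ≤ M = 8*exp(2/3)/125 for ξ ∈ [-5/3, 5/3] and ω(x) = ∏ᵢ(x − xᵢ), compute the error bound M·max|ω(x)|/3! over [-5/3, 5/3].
8*sqrt(3)*exp(2/3)/729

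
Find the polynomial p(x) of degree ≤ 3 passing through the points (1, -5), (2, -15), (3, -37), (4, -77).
-x**3 - 3*x - 1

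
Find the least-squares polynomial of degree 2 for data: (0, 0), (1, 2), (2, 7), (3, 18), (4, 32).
3/35 + (-4/7)x + (15/7)x²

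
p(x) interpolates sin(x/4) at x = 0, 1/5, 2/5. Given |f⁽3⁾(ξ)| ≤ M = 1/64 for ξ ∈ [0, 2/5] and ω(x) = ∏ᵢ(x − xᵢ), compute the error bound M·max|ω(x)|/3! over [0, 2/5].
sqrt(3)/216000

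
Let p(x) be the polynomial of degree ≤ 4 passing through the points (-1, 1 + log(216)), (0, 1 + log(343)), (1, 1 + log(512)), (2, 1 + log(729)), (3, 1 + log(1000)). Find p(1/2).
1 + log(448*2**(9/32)*3**(121/128)*5**(9/128)*7**(13/32)/9)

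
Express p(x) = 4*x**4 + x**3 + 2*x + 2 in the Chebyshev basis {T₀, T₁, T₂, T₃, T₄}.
(7/2)T₀ + (11/4)T₁ + (2)T₂ + (1/4)T₃ + (1/2)T₄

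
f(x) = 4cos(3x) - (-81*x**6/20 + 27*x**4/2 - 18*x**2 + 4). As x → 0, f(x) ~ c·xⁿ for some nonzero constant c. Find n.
8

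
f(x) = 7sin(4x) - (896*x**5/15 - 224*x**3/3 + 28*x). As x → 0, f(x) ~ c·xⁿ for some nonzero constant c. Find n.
7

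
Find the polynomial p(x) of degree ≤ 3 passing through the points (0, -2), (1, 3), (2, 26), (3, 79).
2*x**3 + 3*x**2 - 2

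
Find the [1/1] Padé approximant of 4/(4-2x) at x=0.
1/(1 - x/2)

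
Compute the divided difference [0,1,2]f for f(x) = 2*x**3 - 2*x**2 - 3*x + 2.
4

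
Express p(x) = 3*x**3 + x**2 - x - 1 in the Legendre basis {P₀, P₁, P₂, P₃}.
(-2/3)P₀ + (4/5)P₁ + (2/3)P₂ + (6/5)P₃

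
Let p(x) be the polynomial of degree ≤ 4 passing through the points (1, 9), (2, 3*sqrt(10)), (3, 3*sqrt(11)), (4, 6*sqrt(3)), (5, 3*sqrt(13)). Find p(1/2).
-315*sqrt(10)/32 - 135*sqrt(3)/16 + 105*sqrt(13)/128 + 2835/128 + 567*sqrt(11)/64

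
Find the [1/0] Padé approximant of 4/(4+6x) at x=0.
1 - 3*x/2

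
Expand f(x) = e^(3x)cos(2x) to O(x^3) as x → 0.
1 + 3*x + 5*x**2/2 + O(x**3)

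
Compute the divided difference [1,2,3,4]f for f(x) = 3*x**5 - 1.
195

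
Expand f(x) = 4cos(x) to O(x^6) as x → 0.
4 - 2*x**2 + x**4/6 + O(x**6)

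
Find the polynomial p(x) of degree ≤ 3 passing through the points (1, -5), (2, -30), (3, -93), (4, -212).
-3*x**3 - x**2 - x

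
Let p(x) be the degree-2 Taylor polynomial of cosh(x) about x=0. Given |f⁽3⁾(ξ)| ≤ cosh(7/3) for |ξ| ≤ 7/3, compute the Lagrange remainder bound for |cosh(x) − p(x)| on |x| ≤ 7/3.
343*cosh(7/3)/162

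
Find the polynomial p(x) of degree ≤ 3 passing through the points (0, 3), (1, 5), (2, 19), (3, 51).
x**3 + 3*x**2 - 2*x + 3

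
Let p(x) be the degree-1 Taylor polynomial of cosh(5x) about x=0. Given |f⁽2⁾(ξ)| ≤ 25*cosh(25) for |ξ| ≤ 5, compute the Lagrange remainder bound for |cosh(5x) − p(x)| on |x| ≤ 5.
625*cosh(25)/2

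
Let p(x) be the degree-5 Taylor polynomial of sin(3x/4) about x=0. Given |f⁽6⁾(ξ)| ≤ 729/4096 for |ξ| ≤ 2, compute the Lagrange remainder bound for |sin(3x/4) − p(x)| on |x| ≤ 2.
81/5120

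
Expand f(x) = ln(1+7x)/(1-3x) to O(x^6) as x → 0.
7*x - 7*x**2/2 + 623*x**3/6 - 1155*x**4/4 + 49903*x**5/20 + O(x**6)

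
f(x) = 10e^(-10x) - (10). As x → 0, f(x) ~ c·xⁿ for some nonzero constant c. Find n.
1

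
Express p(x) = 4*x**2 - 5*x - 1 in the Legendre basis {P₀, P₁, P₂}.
(1/3)P₀ + (-5)P₁ + (8/3)P₂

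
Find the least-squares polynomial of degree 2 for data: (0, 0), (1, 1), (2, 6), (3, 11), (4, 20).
-4/35 + (3/7)x + (8/7)x²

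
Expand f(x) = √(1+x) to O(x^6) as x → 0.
1 + x/2 - x**2/8 + x**3/16 - 5*x**4/128 + 7*x**5/256 + O(x**6)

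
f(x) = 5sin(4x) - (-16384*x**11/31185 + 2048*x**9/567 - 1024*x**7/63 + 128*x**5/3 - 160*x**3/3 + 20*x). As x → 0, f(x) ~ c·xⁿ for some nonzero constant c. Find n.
13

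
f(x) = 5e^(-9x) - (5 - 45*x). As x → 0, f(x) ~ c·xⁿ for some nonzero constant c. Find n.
2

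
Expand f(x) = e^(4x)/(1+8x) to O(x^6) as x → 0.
1 - 4*x + 40*x**2 - 928*x**3/3 + 7456*x**4/3 - 298112*x**5/15 + O(x**6)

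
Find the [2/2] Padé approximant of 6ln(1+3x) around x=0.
9*x*(3*x + 2)/(3*x**2/2 + 3*x + 1)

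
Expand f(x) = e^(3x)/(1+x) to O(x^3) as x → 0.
1 + 2*x + 5*x**2/2 + O(x**3)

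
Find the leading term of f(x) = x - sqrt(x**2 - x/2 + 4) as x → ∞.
1/4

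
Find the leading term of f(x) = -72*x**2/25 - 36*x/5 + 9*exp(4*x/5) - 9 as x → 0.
96*x**3/125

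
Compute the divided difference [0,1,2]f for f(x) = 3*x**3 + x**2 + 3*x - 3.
10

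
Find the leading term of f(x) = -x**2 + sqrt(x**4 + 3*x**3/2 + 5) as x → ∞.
3*x/4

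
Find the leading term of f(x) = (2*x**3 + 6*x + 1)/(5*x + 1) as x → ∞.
2*x**2/5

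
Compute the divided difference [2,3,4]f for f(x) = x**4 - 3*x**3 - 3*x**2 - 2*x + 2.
25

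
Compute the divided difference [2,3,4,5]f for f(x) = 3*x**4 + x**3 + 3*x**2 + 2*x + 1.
43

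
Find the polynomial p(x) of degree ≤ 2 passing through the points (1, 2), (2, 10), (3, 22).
2*x**2 + 2*x - 2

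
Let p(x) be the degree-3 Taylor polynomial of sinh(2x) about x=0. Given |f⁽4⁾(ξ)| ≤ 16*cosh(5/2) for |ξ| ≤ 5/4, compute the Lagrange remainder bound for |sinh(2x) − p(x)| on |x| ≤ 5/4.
625*cosh(5/2)/384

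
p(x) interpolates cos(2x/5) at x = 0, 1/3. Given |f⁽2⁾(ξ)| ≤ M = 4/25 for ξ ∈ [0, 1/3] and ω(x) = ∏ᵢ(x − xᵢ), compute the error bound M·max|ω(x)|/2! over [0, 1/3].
1/450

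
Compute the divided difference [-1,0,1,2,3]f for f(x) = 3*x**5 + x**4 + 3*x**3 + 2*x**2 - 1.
16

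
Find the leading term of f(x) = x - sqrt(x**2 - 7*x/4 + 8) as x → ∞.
7/8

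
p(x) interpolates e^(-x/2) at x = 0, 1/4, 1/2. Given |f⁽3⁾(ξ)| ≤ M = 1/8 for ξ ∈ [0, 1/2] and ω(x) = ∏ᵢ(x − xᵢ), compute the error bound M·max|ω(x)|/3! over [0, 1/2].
sqrt(3)/13824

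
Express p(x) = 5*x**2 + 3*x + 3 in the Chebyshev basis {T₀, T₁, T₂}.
(11/2)T₀ + (3)T₁ + (5/2)T₂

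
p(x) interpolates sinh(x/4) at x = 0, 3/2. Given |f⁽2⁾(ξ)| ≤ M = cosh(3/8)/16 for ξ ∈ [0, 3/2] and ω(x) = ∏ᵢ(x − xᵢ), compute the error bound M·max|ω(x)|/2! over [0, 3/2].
9*cosh(3/8)/512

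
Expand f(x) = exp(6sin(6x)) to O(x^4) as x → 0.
1 + 36*x + 648*x**2 + 7560*x**3 + O(x**4)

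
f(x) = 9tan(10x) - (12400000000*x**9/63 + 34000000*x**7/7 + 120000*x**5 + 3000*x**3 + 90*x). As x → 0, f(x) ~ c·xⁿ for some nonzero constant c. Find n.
11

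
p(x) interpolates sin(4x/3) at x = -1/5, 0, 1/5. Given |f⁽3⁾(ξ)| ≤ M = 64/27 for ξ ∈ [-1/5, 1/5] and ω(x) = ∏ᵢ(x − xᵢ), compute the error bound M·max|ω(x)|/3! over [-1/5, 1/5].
64*sqrt(3)/91125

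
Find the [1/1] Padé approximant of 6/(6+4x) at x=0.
1/(2*x/3 + 1)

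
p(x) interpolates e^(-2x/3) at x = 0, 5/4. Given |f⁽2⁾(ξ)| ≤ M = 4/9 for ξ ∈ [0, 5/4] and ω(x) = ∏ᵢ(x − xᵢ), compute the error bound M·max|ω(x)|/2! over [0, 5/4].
25/288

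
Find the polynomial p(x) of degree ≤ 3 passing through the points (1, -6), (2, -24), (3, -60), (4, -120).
-x**3 - 3*x**2 - 2*x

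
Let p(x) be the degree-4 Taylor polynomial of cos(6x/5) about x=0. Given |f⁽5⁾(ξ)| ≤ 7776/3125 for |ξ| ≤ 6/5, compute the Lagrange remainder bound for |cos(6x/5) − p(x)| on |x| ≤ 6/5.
2519424/48828125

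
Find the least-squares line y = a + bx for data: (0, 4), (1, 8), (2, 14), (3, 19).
a = 18/5, b = 51/10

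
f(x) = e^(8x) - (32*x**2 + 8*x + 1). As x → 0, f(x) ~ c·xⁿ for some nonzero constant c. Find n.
3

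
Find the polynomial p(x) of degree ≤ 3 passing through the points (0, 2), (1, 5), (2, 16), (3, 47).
2*x**3 - 2*x**2 + 3*x + 2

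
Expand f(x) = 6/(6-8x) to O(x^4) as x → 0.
1 + 4*x/3 + 16*x**2/9 + 64*x**3/27 + O(x**4)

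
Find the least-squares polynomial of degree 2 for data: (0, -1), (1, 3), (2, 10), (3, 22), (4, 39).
-27/35 + (73/70)x + (31/14)x²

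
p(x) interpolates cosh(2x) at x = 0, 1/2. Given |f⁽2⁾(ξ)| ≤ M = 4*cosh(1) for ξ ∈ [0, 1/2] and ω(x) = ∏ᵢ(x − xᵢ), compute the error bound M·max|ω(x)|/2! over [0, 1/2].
cosh(1)/8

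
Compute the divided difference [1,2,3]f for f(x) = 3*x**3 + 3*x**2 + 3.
21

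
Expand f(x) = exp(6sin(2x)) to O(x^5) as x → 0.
1 + 12*x + 72*x**2 + 280*x**3 + 768*x**4 + O(x**5)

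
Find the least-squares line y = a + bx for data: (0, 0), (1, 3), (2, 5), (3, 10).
a = -3/10, b = 16/5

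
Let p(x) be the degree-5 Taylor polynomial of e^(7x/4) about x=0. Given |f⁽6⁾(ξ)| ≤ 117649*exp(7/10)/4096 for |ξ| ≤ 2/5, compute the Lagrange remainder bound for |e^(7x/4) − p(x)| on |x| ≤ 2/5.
117649*exp(7/10)/720000000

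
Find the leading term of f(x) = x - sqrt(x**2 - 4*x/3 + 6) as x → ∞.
2/3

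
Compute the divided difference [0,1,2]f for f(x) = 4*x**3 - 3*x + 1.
12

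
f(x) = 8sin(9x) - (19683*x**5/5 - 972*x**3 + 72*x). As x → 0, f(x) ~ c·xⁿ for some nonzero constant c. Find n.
7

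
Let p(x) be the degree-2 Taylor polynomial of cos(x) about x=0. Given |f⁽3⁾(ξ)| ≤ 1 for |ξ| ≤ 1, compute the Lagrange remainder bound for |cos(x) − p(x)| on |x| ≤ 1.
1/6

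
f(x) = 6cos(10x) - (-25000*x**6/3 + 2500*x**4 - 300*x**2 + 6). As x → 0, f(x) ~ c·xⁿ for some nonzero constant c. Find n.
8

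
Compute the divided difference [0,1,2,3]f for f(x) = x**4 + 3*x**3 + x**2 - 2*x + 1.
9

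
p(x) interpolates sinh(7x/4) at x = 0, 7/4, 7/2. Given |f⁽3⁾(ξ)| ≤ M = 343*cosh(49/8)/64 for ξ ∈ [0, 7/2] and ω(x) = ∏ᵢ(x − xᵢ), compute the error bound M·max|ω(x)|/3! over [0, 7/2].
117649*sqrt(3)*cosh(49/8)/110592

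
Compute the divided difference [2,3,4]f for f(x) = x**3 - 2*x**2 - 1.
7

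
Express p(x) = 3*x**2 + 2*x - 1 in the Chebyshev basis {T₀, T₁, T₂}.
(1/2)T₀ + (2)T₁ + (3/2)T₂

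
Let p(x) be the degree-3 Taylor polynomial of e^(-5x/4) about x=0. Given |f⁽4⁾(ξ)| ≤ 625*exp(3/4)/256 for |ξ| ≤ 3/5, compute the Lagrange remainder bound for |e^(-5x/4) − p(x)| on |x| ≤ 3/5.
27*exp(3/4)/2048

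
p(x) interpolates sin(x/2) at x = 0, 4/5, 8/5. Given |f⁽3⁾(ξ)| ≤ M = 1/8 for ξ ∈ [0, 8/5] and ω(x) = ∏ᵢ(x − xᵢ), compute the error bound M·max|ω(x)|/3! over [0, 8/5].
8*sqrt(3)/3375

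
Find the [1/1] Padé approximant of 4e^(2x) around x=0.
(4*x + 4)/(1 - x)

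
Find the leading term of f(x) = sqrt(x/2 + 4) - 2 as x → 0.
x/8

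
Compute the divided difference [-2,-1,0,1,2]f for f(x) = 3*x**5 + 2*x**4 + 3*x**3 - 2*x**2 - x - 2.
2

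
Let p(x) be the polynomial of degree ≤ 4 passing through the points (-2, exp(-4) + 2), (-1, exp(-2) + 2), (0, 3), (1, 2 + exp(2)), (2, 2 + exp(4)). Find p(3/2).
(-5 + 28*exp(2) + (186 + 140*exp(2) + 35*exp(4))*exp(4))*exp(-4)/128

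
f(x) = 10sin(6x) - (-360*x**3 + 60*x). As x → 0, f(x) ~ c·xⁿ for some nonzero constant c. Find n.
5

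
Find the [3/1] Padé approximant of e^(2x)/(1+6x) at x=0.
(503*x**3/348 + 115*x**2/58 + 465*x/232 + 1)/(1393*x/232 + 1)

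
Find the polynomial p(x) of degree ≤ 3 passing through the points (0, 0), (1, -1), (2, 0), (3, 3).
x**2 - 2*x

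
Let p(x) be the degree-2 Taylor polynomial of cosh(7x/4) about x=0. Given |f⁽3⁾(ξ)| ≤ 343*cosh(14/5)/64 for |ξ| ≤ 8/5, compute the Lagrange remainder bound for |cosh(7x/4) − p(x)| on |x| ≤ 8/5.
1372*cosh(14/5)/375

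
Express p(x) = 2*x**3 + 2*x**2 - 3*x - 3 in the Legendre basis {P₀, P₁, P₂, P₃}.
(-7/3)P₀ + (-9/5)P₁ + (4/3)P₂ + (4/5)P₃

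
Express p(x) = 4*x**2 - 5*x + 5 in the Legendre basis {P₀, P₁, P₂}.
(19/3)P₀ + (-5)P₁ + (8/3)P₂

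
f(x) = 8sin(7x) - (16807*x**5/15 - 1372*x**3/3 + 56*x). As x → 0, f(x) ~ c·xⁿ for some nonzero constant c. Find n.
7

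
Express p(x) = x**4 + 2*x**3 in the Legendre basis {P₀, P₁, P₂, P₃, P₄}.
(1/5)P₀ + (6/5)P₁ + (4/7)P₂ + (4/5)P₃ + (8/35)P₄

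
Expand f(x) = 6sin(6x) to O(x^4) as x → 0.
36*x - 216*x**3 + O(x**4)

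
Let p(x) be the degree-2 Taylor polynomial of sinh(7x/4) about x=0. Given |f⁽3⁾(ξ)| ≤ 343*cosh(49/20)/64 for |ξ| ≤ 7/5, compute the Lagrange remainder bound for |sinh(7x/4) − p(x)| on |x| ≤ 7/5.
117649*cosh(49/20)/48000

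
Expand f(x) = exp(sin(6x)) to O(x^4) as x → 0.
1 + 6*x + 18*x**2 + O(x**4)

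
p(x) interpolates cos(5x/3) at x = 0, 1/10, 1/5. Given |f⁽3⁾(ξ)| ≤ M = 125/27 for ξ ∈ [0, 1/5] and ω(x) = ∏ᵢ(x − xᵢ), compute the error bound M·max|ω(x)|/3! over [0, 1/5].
sqrt(3)/5832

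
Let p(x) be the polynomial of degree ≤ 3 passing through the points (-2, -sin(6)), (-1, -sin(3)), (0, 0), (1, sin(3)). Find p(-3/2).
-7*sin(3)/8 - 5*sin(6)/16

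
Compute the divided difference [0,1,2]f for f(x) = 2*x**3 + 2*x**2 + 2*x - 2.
8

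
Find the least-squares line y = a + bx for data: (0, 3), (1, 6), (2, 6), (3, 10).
a = 31/10, b = 21/10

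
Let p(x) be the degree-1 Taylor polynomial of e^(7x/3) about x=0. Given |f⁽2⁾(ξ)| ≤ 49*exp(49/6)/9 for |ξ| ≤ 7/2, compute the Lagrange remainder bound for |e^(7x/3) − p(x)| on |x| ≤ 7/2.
2401*exp(49/6)/72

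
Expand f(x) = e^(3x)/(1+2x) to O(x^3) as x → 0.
1 + x + 5*x**2/2 + O(x**3)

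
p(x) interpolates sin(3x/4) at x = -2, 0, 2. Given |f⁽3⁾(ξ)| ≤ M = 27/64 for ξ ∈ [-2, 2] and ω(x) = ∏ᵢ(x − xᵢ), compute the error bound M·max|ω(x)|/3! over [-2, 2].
sqrt(3)/8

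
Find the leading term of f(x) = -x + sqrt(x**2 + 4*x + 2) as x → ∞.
2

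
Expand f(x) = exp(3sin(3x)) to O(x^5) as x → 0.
1 + 9*x + 81*x**2/2 + 108*x**3 + 1215*x**4/8 + O(x**5)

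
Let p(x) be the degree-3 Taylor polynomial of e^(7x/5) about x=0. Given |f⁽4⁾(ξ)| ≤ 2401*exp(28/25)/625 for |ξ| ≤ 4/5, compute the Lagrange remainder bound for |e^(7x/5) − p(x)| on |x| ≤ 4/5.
76832*exp(28/25)/1171875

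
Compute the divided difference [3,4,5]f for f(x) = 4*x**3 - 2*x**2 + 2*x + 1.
46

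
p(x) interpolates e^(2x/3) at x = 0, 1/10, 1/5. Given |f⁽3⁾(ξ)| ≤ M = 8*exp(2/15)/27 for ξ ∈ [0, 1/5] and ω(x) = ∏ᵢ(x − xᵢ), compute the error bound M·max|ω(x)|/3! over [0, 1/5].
sqrt(3)*exp(2/15)/91125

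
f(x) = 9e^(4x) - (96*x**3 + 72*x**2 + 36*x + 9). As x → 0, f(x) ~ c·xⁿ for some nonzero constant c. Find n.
4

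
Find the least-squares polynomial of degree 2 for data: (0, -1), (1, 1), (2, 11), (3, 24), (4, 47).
-34/35 + (-67/70)x + (45/14)x²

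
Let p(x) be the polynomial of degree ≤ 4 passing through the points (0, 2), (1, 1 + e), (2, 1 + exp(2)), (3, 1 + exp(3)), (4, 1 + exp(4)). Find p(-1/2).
-45*exp(3)/32 - 105*e/32 + 443/128 + 35*exp(4)/128 + 189*exp(2)/64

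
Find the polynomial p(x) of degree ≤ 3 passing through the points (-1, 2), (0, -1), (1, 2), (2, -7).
-3*x**3 + 3*x**2 + 3*x - 1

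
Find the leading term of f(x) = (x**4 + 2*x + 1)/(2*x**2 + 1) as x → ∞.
x**2/2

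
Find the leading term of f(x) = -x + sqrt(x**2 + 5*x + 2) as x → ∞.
5/2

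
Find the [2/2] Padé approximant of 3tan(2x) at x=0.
6*x/(1 - 4*x**2/3)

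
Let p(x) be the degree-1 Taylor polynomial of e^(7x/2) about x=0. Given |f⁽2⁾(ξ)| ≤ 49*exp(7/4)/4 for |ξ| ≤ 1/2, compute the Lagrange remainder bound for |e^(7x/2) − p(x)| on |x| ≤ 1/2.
49*exp(7/4)/32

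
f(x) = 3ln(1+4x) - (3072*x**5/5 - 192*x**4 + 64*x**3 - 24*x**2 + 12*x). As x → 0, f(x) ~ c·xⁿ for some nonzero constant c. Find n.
6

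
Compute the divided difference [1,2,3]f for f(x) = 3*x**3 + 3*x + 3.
18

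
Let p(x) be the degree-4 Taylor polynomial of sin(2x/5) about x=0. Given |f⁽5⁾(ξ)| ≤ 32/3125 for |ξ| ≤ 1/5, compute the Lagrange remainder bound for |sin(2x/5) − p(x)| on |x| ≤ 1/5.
4/146484375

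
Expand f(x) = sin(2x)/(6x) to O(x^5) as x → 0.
1/3 - 2*x**2/9 + 2*x**4/45 + O(x**5)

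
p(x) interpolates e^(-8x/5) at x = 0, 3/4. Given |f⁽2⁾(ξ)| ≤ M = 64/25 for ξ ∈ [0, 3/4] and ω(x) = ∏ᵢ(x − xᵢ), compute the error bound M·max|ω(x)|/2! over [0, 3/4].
9/50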